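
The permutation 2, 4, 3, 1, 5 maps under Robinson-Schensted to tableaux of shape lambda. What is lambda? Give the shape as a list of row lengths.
[3, 1, 1]

Row-insert each entry into an empty tableau.

After inserting 2: P = [[2]].
After inserting 4: P = [[2, 4]].
After inserting 3: P = [[2, 3], [4]].
After inserting 1: P = [[1, 3], [2], [4]].
After inserting 5: P = [[1, 3, 5], [2], [4]].

The final insertion tableau P = [[1, 3, 5], [2], [4]] has shape [3, 1, 1].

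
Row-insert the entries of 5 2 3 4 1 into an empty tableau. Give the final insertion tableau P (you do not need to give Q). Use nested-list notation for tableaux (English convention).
After inserting 5: P = [[5]].
After inserting 2: P = [[2], [5]].
After inserting 3: P = [[2, 3], [5]].
After inserting 4: P = [[2, 3, 4], [5]].
After inserting 1: P = [[1, 3, 4], [2], [5]].

So P = [[1, 3, 4], [2], [5]].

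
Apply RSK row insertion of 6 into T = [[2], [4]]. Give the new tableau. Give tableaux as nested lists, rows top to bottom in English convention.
6 is larger than every entry of row 1, so it is appended to row 1. The new tableau is [[2, 6], [4]].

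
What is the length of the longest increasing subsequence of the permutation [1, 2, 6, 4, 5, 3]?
4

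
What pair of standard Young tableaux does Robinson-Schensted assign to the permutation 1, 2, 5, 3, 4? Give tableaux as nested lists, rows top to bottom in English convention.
Insert each entry of the permutation into P by Schensted row insertion, recording in Q the position of each new cell.

Insert 1: appended to row 1. P = [[1]].
Insert 2: appended to row 1. P = [[1, 2]].
Insert 5: appended to row 1. P = [[1, 2, 5]].
Insert 3: 3 bumps 5 from row 1; 5 starts row 2. P = [[1, 2, 3], [5]].
Insert 4: appended to row 1. P = [[1, 2, 3, 4], [5]].

So P = [[1, 2, 3, 4], [5]], Q = [[1, 2, 3, 5], [4]].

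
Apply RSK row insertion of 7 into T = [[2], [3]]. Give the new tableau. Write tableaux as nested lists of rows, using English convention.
[[2, 7], [3]]

7 is larger than every entry of row 1, so it is appended to row 1. The new tableau is [[2, 7], [3]].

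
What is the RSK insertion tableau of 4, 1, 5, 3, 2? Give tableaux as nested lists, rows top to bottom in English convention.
After inserting 4: P = [[4]].
After inserting 1: P = [[1], [4]].
After inserting 5: P = [[1, 5], [4]].
After inserting 3: P = [[1, 3], [4, 5]].
After inserting 2: P = [[1, 2], [3, 5], [4]].

So P = [[1, 2], [3, 5], [4]].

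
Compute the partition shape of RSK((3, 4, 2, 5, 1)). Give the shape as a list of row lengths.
[3, 1, 1]

Row-insert each entry into an empty tableau.

After inserting 3: P = [[3]].
After inserting 4: P = [[3, 4]].
After inserting 2: P = [[2, 4], [3]].
After inserting 5: P = [[2, 4, 5], [3]].
After inserting 1: P = [[1, 4, 5], [2], [3]].

The final insertion tableau P = [[1, 4, 5], [2], [3]] has shape [3, 1, 1].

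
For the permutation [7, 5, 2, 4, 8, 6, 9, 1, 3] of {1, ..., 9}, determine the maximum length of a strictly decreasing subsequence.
4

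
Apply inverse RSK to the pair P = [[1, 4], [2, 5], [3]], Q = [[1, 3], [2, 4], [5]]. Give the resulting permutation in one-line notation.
3 2 5 4 1

Reverse the RSK construction: for i from n down to 1, find the cell of Q containing i, remove the entry at that cell from P, and reverse-bump it up through P; the value ejected from row 1 is w(i).

Step i=5: Q has 5 at row 3, column 1; remove 3 from row 3 of P and reverse-bump: 3 enters row 2 and ejects 2; 2 enters row 1 and ejects 1. So w(5) = 1. P is now [[2, 4], [3, 5]].
Step i=4: Q has 4 at row 2, column 2; remove 5 from row 2 of P and reverse-bump: 5 enters row 1 and ejects 4. So w(4) = 4. P is now [[2, 5], [3]].
Step i=3: Q has 3 at row 1, column 2; remove that cell from P, ejecting 5. So w(3) = 5. P is now [[2], [3]].
Step i=2: Q has 2 at row 2, column 1; remove 3 from row 2 of P and reverse-bump: 3 enters row 1 and ejects 2. So w(2) = 2. P is now [[3]].
Step i=1: Q has 1 at row 1, column 1; remove that cell from P, ejecting 3. So w(1) = 3. P is now [].

So w = 3 2 5 4 1.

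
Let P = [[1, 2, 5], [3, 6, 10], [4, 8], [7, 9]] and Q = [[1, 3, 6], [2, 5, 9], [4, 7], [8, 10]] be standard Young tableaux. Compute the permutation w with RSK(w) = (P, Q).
7 4 9 1 8 10 3 2 6 5

Reverse the RSK construction: for i from n down to 1, find the cell of Q containing i, remove the entry at that cell from P, and reverse-bump it up through P; the value ejected from row 1 is w(i).

Step i=10: Q has 10 at row 4, column 2; remove 9 from row 4 of P and reverse-bump: 9 enters row 3 and ejects 8; 8 enters row 2 and ejects 6; 6 enters row 1 and ejects 5. So w(10) = 5. P is now [[1, 2, 6], [3, 8, 10], [4, 9], [7]].
Step i=9: Q has 9 at row 2, column 3; remove 10 from row 2 of P and reverse-bump: 10 enters row 1 and ejects 6. So w(9) = 6. P is now [[1, 2, 10], [3, 8], [4, 9], [7]].
Step i=8: Q has 8 at row 4, column 1; remove 7 from row 4 of P and reverse-bump: 7 enters row 3 and ejects 4; 4 enters row 2 and ejects 3; 3 enters row 1 and ejects 2. So w(8) = 2. P is now [[1, 3, 10], [4, 8], [7, 9]].
Step i=7: Q has 7 at row 3, column 2; remove 9 from row 3 of P and reverse-bump: 9 enters row 2 and ejects 8; 8 enters row 1 and ejects 3. So w(7) = 3. P is now [[1, 8, 10], [4, 9], [7]].
Step i=6: Q has 6 at row 1, column 3; remove that cell from P, ejecting 10. So w(6) = 10. P is now [[1, 8], [4, 9], [7]].
Step i=5: Q has 5 at row 2, column 2; remove 9 from row 2 of P and reverse-bump: 9 enters row 1 and ejects 8. So w(5) = 8. P is now [[1, 9], [4], [7]].
Step i=4: Q has 4 at row 3, column 1; remove 7 from row 3 of P and reverse-bump: 7 enters row 2 and ejects 4; 4 enters row 1 and ejects 1. So w(4) = 1. P is now [[4, 9], [7]].
Step i=3: Q has 3 at row 1, column 2; remove that cell from P, ejecting 9. So w(3) = 9. P is now [[4], [7]].
Step i=2: Q has 2 at row 2, column 1; remove 7 from row 2 of P and reverse-bump: 7 enters row 1 and ejects 4. So w(2) = 4. P is now [[7]].
Step i=1: Q has 1 at row 1, column 1; remove that cell from P, ejecting 7. So w(1) = 7. P is now [].

So w = 7 4 9 1 8 10 3 2 6 5.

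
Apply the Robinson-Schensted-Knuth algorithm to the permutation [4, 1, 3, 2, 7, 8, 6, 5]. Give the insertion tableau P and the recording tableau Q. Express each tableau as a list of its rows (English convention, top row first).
P = [[1, 2, 5, 8], [3, 6], [4, 7]], Q = [[1, 3, 5, 6], [2, 7], [4, 8]]

Insert each entry of the permutation into P by Schensted row insertion, recording in Q the position of each new cell.

Insert 4: appended to row 1. P = [[4]].
Insert 1: 1 bumps 4 from row 1; 4 starts row 2. P = [[1], [4]].
Insert 3: appended to row 1. P = [[1, 3], [4]].
Insert 2: 2 bumps 3 from row 1; 3 bumps 4 from row 2; 4 starts row 3. P = [[1, 2], [3], [4]].
Insert 7: appended to row 1. P = [[1, 2, 7], [3], [4]].
Insert 8: appended to row 1. P = [[1, 2, 7, 8], [3], [4]].
Insert 6: 6 bumps 7 from row 1; 7 appends to row 2. P = [[1, 2, 6, 8], [3, 7], [4]].
Insert 5: 5 bumps 6 from row 1; 6 bumps 7 from row 2; 7 appends to row 3. P = [[1, 2, 5, 8], [3, 6], [4, 7]].

So P = [[1, 2, 5, 8], [3, 6], [4, 7]], Q = [[1, 3, 5, 6], [2, 7], [4, 8]].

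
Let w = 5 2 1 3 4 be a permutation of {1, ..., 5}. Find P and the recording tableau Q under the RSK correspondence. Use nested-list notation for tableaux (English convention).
P = [[1, 3, 4], [2], [5]], Q = [[1, 4, 5], [2], [3]]

Insert each entry of the permutation into P by Schensted row insertion, recording in Q the position of each new cell.

Insert 5: appended to row 1. P = [[5]], Q = [[1]].
Insert 2: 2 bumps 5 from row 1; 5 starts row 2. P = [[2], [5]], Q = [[1], [2]].
Insert 1: 1 bumps 2 from row 1; 2 bumps 5 from row 2; 5 starts row 3. P = [[1], [2], [5]], Q = [[1], [2], [3]].
Insert 3: appended to row 1. P = [[1, 3], [2], [5]], Q = [[1, 4], [2], [3]].
Insert 4: appended to row 1. P = [[1, 3, 4], [2], [5]], Q = [[1, 4, 5], [2], [3]].

So P = [[1, 3, 4], [2], [5]], Q = [[1, 4, 5], [2], [3]].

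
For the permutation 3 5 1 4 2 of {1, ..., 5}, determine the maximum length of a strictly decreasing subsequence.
3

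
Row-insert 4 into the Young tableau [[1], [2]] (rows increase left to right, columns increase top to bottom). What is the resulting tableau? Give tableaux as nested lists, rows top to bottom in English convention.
[[1, 4], [2]]

4 is larger than every entry of row 1, so it is appended to row 1. The new tableau is [[1, 4], [2]].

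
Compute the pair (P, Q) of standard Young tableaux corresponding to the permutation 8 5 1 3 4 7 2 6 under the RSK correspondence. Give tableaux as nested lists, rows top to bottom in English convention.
Insert each entry of the permutation into P by Schensted row insertion, recording in Q the position of each new cell.

After inserting 8: P = [[8]].
After inserting 5: P = [[5], [8]].
After inserting 1: P = [[1], [5], [8]].
After inserting 3: P = [[1, 3], [5], [8]].
After inserting 4: P = [[1, 3, 4], [5], [8]].
After inserting 7: P = [[1, 3, 4, 7], [5], [8]].
After inserting 2: P = [[1, 2, 4, 7], [3], [5], [8]].
After inserting 6: P = [[1, 2, 4, 6], [3, 7], [5], [8]].

So P = [[1, 2, 4, 6], [3, 7], [5], [8]], Q = [[1, 4, 5, 6], [2, 8], [3], [7]].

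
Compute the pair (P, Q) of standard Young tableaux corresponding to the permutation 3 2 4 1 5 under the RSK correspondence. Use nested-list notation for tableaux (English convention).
Insert each entry of the permutation into P by Schensted row insertion, recording in Q the position of each new cell.

Insert 3: appended to row 1. P = [[3]].
Insert 2: 2 bumps 3 from row 1; 3 starts row 2. P = [[2], [3]].
Insert 4: appended to row 1. P = [[2, 4], [3]].
Insert 1: 1 bumps 2 from row 1; 2 bumps 3 from row 2; 3 starts row 3. P = [[1, 4], [2], [3]].
Insert 5: appended to row 1. P = [[1, 4, 5], [2], [3]].

So P = [[1, 4, 5], [2], [3]], Q = [[1, 3, 5], [2], [4]].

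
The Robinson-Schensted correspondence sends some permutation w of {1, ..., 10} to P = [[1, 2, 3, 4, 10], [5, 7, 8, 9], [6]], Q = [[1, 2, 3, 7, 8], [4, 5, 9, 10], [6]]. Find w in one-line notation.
Reverse the RSK construction: for i from n down to 1, find the cell of Q containing i, remove the entry at that cell from P, and reverse-bump it up through P; the value ejected from row 1 is w(i).

Step i=10: Q has 10 at row 2, column 4; remove 9 from row 2 of P and reverse-bump: 9 enters row 1 and ejects 4. So w(10) = 4. P is now [[1, 2, 3, 9, 10], [5, 7, 8], [6]].
Step i=9: Q has 9 at row 2, column 3; remove 8 from row 2 of P and reverse-bump: 8 enters row 1 and ejects 3. So w(9) = 3. P is now [[1, 2, 8, 9, 10], [5, 7], [6]].
Step i=8: Q has 8 at row 1, column 5; remove that cell from P, ejecting 10. So w(8) = 10. P is now [[1, 2, 8, 9], [5, 7], [6]].
Step i=7: Q has 7 at row 1, column 4; remove that cell from P, ejecting 9. So w(7) = 9. P is now [[1, 2, 8], [5, 7], [6]].
Step i=6: Q has 6 at row 3, column 1; remove 6 from row 3 of P and reverse-bump: 6 enters row 2 and ejects 5; 5 enters row 1 and ejects 2. So w(6) = 2. P is now [[1, 5, 8], [6, 7]].
Step i=5: Q has 5 at row 2, column 2; remove 7 from row 2 of P and reverse-bump: 7 enters row 1 and ejects 5. So w(5) = 5. P is now [[1, 7, 8], [6]].
Step i=4: Q has 4 at row 2, column 1; remove 6 from row 2 of P and reverse-bump: 6 enters row 1 and ejects 1. So w(4) = 1. P is now [[6, 7, 8]].
Step i=3: Q has 3 at row 1, column 3; remove that cell from P, ejecting 8. So w(3) = 8. P is now [[6, 7]].
Step i=2: Q has 2 at row 1, column 2; remove that cell from P, ejecting 7. So w(2) = 7. P is now [[6]].
Step i=1: Q has 1 at row 1, column 1; remove that cell from P, ejecting 6. So w(1) = 6. P is now [].

So w = 6 7 8 1 5 2 9 10 3 4.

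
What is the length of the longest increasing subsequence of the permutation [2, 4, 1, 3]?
2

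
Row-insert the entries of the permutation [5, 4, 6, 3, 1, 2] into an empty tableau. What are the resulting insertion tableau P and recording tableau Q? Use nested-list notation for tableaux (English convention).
P = [[1, 2], [3, 6], [4], [5]], Q = [[1, 3], [2, 6], [4], [5]]

Insert each entry of the permutation into P by Schensted row insertion, recording in Q the position of each new cell.

Insert 5: appended to row 1. P = [[5]].
Insert 4: 4 bumps 5 from row 1; 5 starts row 2. P = [[4], [5]].
Insert 6: appended to row 1. P = [[4, 6], [5]].
Insert 3: 3 bumps 4 from row 1; 4 bumps 5 from row 2; 5 starts row 3. P = [[3, 6], [4], [5]].
Insert 1: 1 bumps 3 from row 1; 3 bumps 4 from row 2; 4 bumps 5 from row 3; 5 starts row 4. P = [[1, 6], [3], [4], [5]].
Insert 2: 2 bumps 6 from row 1; 6 appends to row 2. P = [[1, 2], [3, 6], [4], [5]].

So P = [[1, 2], [3, 6], [4], [5]], Q = [[1, 3], [2, 6], [4], [5]].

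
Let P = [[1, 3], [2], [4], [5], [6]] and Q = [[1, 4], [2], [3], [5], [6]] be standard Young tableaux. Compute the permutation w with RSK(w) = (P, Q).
Reverse RSK: for i = n, n-1, ..., 1, locate i in Q, remove the corresponding corner cell from P, and reverse-bump its entry up through P; the value ejected from row 1 is w(i).

So w = 6 5 2 4 3 1.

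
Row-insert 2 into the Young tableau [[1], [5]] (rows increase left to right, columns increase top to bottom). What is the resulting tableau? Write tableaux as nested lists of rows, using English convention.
2 is larger than every entry of row 1, so it is appended to row 1. The new tableau is [[1, 2], [5]].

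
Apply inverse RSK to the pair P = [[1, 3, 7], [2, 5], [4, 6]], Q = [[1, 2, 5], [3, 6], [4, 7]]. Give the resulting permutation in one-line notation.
Reverse the RSK construction: for i from n down to 1, find the cell of Q containing i, remove the entry at that cell from P, and reverse-bump it up through P; the value ejected from row 1 is w(i).

Step i=7: Q has 7 at row 3, column 2; remove 6 from row 3 of P and reverse-bump: 6 enters row 2 and ejects 5; 5 enters row 1 and ejects 3. So w(7) = 3. P is now [[1, 5, 7], [2, 6], [4]].
Step i=6: Q has 6 at row 2, column 2; remove 6 from row 2 of P and reverse-bump: 6 enters row 1 and ejects 5. So w(6) = 5. P is now [[1, 6, 7], [2], [4]].
Step i=5: Q has 5 at row 1, column 3; remove that cell from P, ejecting 7. So w(5) = 7. P is now [[1, 6], [2], [4]].
Step i=4: Q has 4 at row 3, column 1; remove 4 from row 3 of P and reverse-bump: 4 enters row 2 and ejects 2; 2 enters row 1 and ejects 1. So w(4) = 1. P is now [[2, 6], [4]].
Step i=3: Q has 3 at row 2, column 1; remove 4 from row 2 of P and reverse-bump: 4 enters row 1 and ejects 2. So w(3) = 2. P is now [[4, 6]].
Step i=2: Q has 2 at row 1, column 2; remove that cell from P, ejecting 6. So w(2) = 6. P is now [[4]].
Step i=1: Q has 1 at row 1, column 1; remove that cell from P, ejecting 4. So w(1) = 4. P is now [].

So w = 4 6 2 1 7 5 3.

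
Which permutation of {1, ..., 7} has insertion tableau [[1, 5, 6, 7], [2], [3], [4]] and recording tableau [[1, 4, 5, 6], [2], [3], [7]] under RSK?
Reverse the RSK construction: for i from n down to 1, find the cell of Q containing i, remove the entry at that cell from P, and reverse-bump it up through P; the value ejected from row 1 is w(i).

Step i=7: Q has 7 at row 4, column 1; remove 4 from row 4 of P and reverse-bump: 4 enters row 3 and ejects 3; 3 enters row 2 and ejects 2; 2 enters row 1 and ejects 1. So w(7) = 1. P is now [[2, 5, 6, 7], [3], [4]].
Step i=6: Q has 6 at row 1, column 4; remove that cell from P, ejecting 7. So w(6) = 7. P is now [[2, 5, 6], [3], [4]].
Step i=5: Q has 5 at row 1, column 3; remove that cell from P, ejecting 6. So w(5) = 6. P is now [[2, 5], [3], [4]].
Step i=4: Q has 4 at row 1, column 2; remove that cell from P, ejecting 5. So w(4) = 5. P is now [[2], [3], [4]].
Step i=3: Q has 3 at row 3, column 1; remove 4 from row 3 of P and reverse-bump: 4 enters row 2 and ejects 3; 3 enters row 1 and ejects 2. So w(3) = 2. P is now [[3], [4]].
Step i=2: Q has 2 at row 2, column 1; remove 4 from row 2 of P and reverse-bump: 4 enters row 1 and ejects 3. So w(2) = 3. P is now [[4]].
Step i=1: Q has 1 at row 1, column 1; remove that cell from P, ejecting 4. So w(1) = 4. P is now [].

So w = 4 3 2 5 6 7 1.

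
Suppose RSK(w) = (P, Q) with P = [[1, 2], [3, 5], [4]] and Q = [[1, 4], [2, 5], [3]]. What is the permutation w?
Reverse the RSK construction: for i from n down to 1, find the cell of Q containing i, remove the entry at that cell from P, and reverse-bump it up through P; the value ejected from row 1 is w(i).

Step i=5: Q has 5 at row 2, column 2; remove 5 from row 2 of P and reverse-bump: 5 enters row 1 and ejects 2. So w(5) = 2. P is now [[1, 5], [3], [4]].
Step i=4: Q has 4 at row 1, column 2; remove that cell from P, ejecting 5. So w(4) = 5. P is now [[1], [3], [4]].
Step i=3: Q has 3 at row 3, column 1; remove 4 from row 3 of P and reverse-bump: 4 enters row 2 and ejects 3; 3 enters row 1 and ejects 1. So w(3) = 1. P is now [[3], [4]].
Step i=2: Q has 2 at row 2, column 1; remove 4 from row 2 of P and reverse-bump: 4 enters row 1 and ejects 3. So w(2) = 3. P is now [[4]].
Step i=1: Q has 1 at row 1, column 1; remove that cell from P, ejecting 4. So w(1) = 4. P is now [].

So w = 4 3 1 5 2.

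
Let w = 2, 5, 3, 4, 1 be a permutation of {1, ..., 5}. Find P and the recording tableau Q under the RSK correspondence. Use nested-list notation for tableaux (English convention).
P = [[1, 3, 4], [2], [5]], Q = [[1, 2, 4], [3], [5]]

Insert each entry of the permutation into P by Schensted row insertion, recording in Q the position of each new cell.

Insert 2: appended to row 1. P = [[2]].
Insert 5: appended to row 1. P = [[2, 5]].
Insert 3: 3 bumps 5 from row 1; 5 starts row 2. P = [[2, 3], [5]].
Insert 4: appended to row 1. P = [[2, 3, 4], [5]].
Insert 1: 1 bumps 2 from row 1; 2 bumps 5 from row 2; 5 starts row 3. P = [[1, 3, 4], [2], [5]].

So P = [[1, 3, 4], [2], [5]], Q = [[1, 2, 4], [3], [5]].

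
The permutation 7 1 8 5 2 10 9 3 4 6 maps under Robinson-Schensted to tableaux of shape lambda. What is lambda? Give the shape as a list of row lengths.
[5, 3, 2]

Row-insert each entry into an empty tableau.

After inserting 7: P = [[7]].
After inserting 1: P = [[1], [7]].
After inserting 8: P = [[1, 8], [7]].
After inserting 5: P = [[1, 5], [7, 8]].
After inserting 2: P = [[1, 2], [5, 8], [7]].
After inserting 10: P = [[1, 2, 10], [5, 8], [7]].
After inserting 9: P = [[1, 2, 9], [5, 8, 10], [7]].
After inserting 3: P = [[1, 2, 3], [5, 8, 9], [7, 10]].
After inserting 4: P = [[1, 2, 3, 4], [5, 8, 9], [7, 10]].
After inserting 6: P = [[1, 2, 3, 4, 6], [5, 8, 9], [7, 10]].

The final insertion tableau P = [[1, 2, 3, 4, 6], [5, 8, 9], [7, 10]] has shape [5, 3, 2].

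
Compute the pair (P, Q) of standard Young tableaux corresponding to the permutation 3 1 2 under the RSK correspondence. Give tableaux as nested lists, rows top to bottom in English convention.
Insert each entry of the permutation into P by Schensted row insertion, recording in Q the position of each new cell.

Insert 3: appended to row 1. P = [[3]].
Insert 1: 1 bumps 3 from row 1; 3 starts row 2. P = [[1], [3]].
Insert 2: appended to row 1. P = [[1, 2], [3]].

So P = [[1, 2], [3]], Q = [[1, 3], [2]].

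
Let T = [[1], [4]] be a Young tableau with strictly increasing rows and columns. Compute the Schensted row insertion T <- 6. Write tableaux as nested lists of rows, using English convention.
6 is larger than every entry of row 1, so it is appended to row 1. The new tableau is [[1, 6], [4]].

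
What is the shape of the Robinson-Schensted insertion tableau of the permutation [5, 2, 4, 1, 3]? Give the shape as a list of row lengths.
RSK row insertion gives P = [[1, 3], [2, 4], [5]], which has shape [2, 2, 1].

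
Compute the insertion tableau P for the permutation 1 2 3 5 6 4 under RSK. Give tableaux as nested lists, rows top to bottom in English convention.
Insert 1: appended to row 1. P = [[1]].
Insert 2: appended to row 1. P = [[1, 2]].
Insert 3: appended to row 1. P = [[1, 2, 3]].
Insert 5: appended to row 1. P = [[1, 2, 3, 5]].
Insert 6: appended to row 1. P = [[1, 2, 3, 5, 6]].
Insert 4: 4 bumps 5 from row 1; 5 starts row 2. P = [[1, 2, 3, 4, 6], [5]].

So P = [[1, 2, 3, 4, 6], [5]].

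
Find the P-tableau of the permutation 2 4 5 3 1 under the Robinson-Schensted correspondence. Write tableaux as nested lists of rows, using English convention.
Insert 2: appended to row 1. P = [[2]].
Insert 4: appended to row 1. P = [[2, 4]].
Insert 5: appended to row 1. P = [[2, 4, 5]].
Insert 3: 3 bumps 4 from row 1; 4 starts row 2. P = [[2, 3, 5], [4]].
Insert 1: 1 bumps 2 from row 1; 2 bumps 4 from row 2; 4 starts row 3. P = [[1, 3, 5], [2], [4]].

So P = [[1, 3, 5], [2], [4]].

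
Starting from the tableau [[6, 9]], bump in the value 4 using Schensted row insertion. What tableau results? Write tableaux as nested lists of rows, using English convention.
In row 1, 4 replaces 6 (the leftmost entry greater than 4); 6 is bumped to row 2. 6 starts a new row 2. The new tableau is [[4, 9], [6]].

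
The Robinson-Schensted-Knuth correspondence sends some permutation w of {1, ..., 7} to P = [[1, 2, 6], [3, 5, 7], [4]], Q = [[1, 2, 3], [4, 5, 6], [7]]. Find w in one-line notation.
Reverse the RSK construction: for i from n down to 1, find the cell of Q containing i, remove the entry at that cell from P, and reverse-bump it up through P; the value ejected from row 1 is w(i).

Step i=7: Q has 7 at row 3, column 1; remove 4 from row 3 of P and reverse-bump: 4 enters row 2 and ejects 3; 3 enters row 1 and ejects 2. So w(7) = 2. P is now [[1, 3, 6], [4, 5, 7]].
Step i=6: Q has 6 at row 2, column 3; remove 7 from row 2 of P and reverse-bump: 7 enters row 1 and ejects 6. So w(6) = 6. P is now [[1, 3, 7], [4, 5]].
Step i=5: Q has 5 at row 2, column 2; remove 5 from row 2 of P and reverse-bump: 5 enters row 1 and ejects 3. So w(5) = 3. P is now [[1, 5, 7], [4]].
Step i=4: Q has 4 at row 2, column 1; remove 4 from row 2 of P and reverse-bump: 4 enters row 1 and ejects 1. So w(4) = 1. P is now [[4, 5, 7]].
Step i=3: Q has 3 at row 1, column 3; remove that cell from P, ejecting 7. So w(3) = 7. P is now [[4, 5]].
Step i=2: Q has 2 at row 1, column 2; remove that cell from P, ejecting 5. So w(2) = 5. P is now [[4]].
Step i=1: Q has 1 at row 1, column 1; remove that cell from P, ejecting 4. So w(1) = 4. P is now [].

So w = 4 5 7 1 3 6 2.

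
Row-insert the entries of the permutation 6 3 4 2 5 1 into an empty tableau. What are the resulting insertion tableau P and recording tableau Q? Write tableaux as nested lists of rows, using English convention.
Insert each entry of the permutation into P by Schensted row insertion, recording in Q the position of each new cell.

Insert 6: appended to row 1. P = [[6]].
Insert 3: 3 bumps 6 from row 1; 6 starts row 2. P = [[3], [6]].
Insert 4: appended to row 1. P = [[3, 4], [6]].
Insert 2: 2 bumps 3 from row 1; 3 bumps 6 from row 2; 6 starts row 3. P = [[2, 4], [3], [6]].
Insert 5: appended to row 1. P = [[2, 4, 5], [3], [6]].
Insert 1: 1 bumps 2 from row 1; 2 bumps 3 from row 2; 3 bumps 6 from row 3; 6 starts row 4. P = [[1, 4, 5], [2], [3], [6]].

So P = [[1, 4, 5], [2], [3], [6]], Q = [[1, 3, 5], [2], [4], [6]].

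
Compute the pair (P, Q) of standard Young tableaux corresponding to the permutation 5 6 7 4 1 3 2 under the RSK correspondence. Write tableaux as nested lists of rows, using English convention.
P = [[1, 2, 7], [3, 6], [4], [5]], Q = [[1, 2, 3], [4, 6], [5], [7]]

Insert each entry of the permutation into P by Schensted row insertion, recording in Q the position of each new cell.

Insert 5: appended to row 1. P = [[5]].
Insert 6: appended to row 1. P = [[5, 6]].
Insert 7: appended to row 1. P = [[5, 6, 7]].
Insert 4: 4 bumps 5 from row 1; 5 starts row 2. P = [[4, 6, 7], [5]].
Insert 1: 1 bumps 4 from row 1; 4 bumps 5 from row 2; 5 starts row 3. P = [[1, 6, 7], [4], [5]].
Insert 3: 3 bumps 6 from row 1; 6 appends to row 2. P = [[1, 3, 7], [4, 6], [5]].
Insert 2: 2 bumps 3 from row 1; 3 bumps 4 from row 2; 4 bumps 5 from row 3; 5 starts row 4. P = [[1, 2, 7], [3, 6], [4], [5]].

So P = [[1, 2, 7], [3, 6], [4], [5]], Q = [[1, 2, 3], [4, 6], [5], [7]].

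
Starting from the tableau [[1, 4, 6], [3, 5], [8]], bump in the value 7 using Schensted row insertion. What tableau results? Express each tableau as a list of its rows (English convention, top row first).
[[1, 4, 6, 7], [3, 5], [8]]

7 is larger than every entry of row 1, so it is appended to row 1. The new tableau is [[1, 4, 6, 7], [3, 5], [8]].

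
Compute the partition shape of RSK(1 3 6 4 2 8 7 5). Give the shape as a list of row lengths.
Row-insert each entry into an empty tableau.

After inserting 1: P = [[1]].
After inserting 3: P = [[1, 3]].
After inserting 6: P = [[1, 3, 6]].
After inserting 4: P = [[1, 3, 4], [6]].
After inserting 2: P = [[1, 2, 4], [3], [6]].
After inserting 8: P = [[1, 2, 4, 8], [3], [6]].
After inserting 7: P = [[1, 2, 4, 7], [3, 8], [6]].
After inserting 5: P = [[1, 2, 4, 5], [3, 7], [6, 8]].

The final insertion tableau P = [[1, 2, 4, 5], [3, 7], [6, 8]] has shape [4, 2, 2].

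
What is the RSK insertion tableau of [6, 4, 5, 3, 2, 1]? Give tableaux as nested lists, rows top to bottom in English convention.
Insert 6: appended to row 1. P = [[6]].
Insert 4: 4 bumps 6 from row 1; 6 starts row 2. P = [[4], [6]].
Insert 5: appended to row 1. P = [[4, 5], [6]].
Insert 3: 3 bumps 4 from row 1; 4 bumps 6 from row 2; 6 starts row 3. P = [[3, 5], [4], [6]].
Insert 2: 2 bumps 3 from row 1; 3 bumps 4 from row 2; 4 bumps 6 from row 3; 6 starts row 4. P = [[2, 5], [3], [4], [6]].
Insert 1: 1 bumps 2 from row 1; 2 bumps 3 from row 2; 3 bumps 4 from row 3; 4 bumps 6 from row 4; 6 starts row 5. P = [[1, 5], [2], [3], [4], [6]].

So P = [[1, 5], [2], [3], [4], [6]].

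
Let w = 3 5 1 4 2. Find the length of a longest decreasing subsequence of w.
3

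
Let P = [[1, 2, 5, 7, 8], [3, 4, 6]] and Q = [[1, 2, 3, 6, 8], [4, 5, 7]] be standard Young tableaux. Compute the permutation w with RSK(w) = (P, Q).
Reverse RSK: for i = n, n-1, ..., 1, locate i in Q, remove the corresponding corner cell from P, and reverse-bump its entry up through P; the value ejected from row 1 is w(i).

So w = 3 4 6 1 2 7 5 8.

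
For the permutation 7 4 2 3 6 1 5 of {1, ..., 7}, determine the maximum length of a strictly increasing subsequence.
3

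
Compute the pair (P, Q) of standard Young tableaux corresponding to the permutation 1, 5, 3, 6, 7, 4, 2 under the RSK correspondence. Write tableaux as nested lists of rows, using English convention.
Insert each entry of the permutation into P by Schensted row insertion, recording in Q the position of each new cell.

Insert 1: appended to row 1. P = [[1]].
Insert 5: appended to row 1. P = [[1, 5]].
Insert 3: 3 bumps 5 from row 1; 5 starts row 2. P = [[1, 3], [5]].
Insert 6: appended to row 1. P = [[1, 3, 6], [5]].
Insert 7: appended to row 1. P = [[1, 3, 6, 7], [5]].
Insert 4: 4 bumps 6 from row 1; 6 appends to row 2. P = [[1, 3, 4, 7], [5, 6]].
Insert 2: 2 bumps 3 from row 1; 3 bumps 5 from row 2; 5 starts row 3. P = [[1, 2, 4, 7], [3, 6], [5]].

So P = [[1, 2, 4, 7], [3, 6], [5]], Q = [[1, 2, 4, 5], [3, 6], [7]].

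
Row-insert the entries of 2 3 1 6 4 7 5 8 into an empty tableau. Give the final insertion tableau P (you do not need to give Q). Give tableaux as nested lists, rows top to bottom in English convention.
P = [[1, 3, 4, 5, 8], [2, 6, 7]]

Insert 2: appended to row 1. P = [[2]].
Insert 3: appended to row 1. P = [[2, 3]].
Insert 1: 1 bumps 2 from row 1; 2 starts row 2. P = [[1, 3], [2]].
Insert 6: appended to row 1. P = [[1, 3, 6], [2]].
Insert 4: 4 bumps 6 from row 1; 6 appends to row 2. P = [[1, 3, 4], [2, 6]].
Insert 7: appended to row 1. P = [[1, 3, 4, 7], [2, 6]].
Insert 5: 5 bumps 7 from row 1; 7 appends to row 2. P = [[1, 3, 4, 5], [2, 6, 7]].
Insert 8: appended to row 1. P = [[1, 3, 4, 5, 8], [2, 6, 7]].

So P = [[1, 3, 4, 5, 8], [2, 6, 7]].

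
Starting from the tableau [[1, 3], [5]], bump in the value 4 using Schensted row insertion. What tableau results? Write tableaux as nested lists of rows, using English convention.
4 is larger than every entry of row 1, so it is appended to row 1. The new tableau is [[1, 3, 4], [5]].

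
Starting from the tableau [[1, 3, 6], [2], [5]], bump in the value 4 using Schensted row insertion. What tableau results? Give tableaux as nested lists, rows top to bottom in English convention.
In row 1, 4 replaces 6 (the leftmost entry greater than 4); 6 is bumped to row 2. 6 is appended to row 2. The new tableau is [[1, 3, 4], [2, 6], [5]].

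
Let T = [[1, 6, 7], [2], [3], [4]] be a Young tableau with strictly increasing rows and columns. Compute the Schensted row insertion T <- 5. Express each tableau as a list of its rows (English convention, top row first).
In row 1, 5 replaces 6 (the leftmost entry greater than 5); 6 is bumped to row 2. 6 is appended to row 2. The new tableau is [[1, 5, 7], [2, 6], [3], [4]].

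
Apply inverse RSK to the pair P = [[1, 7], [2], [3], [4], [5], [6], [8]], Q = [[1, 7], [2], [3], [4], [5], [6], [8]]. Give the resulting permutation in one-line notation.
Reverse the RSK construction: for i from n down to 1, find the cell of Q containing i, remove the entry at that cell from P, and reverse-bump it up through P; the value ejected from row 1 is w(i).

Step i=8: Q has 8 at row 7, column 1; remove 8 from row 7 of P and reverse-bump: 8 enters row 6 and ejects 6; 6 enters row 5 and ejects 5; 5 enters row 4 and ejects 4; 4 enters row 3 and ejects 3; 3 enters row 2 and ejects 2; 2 enters row 1 and ejects 1. So w(8) = 1. P is now [[2, 7], [3], [4], [5], [6], [8]].
Step i=7: Q has 7 at row 1, column 2; remove that cell from P, ejecting 7. So w(7) = 7. P is now [[2], [3], [4], [5], [6], [8]].
Step i=6: Q has 6 at row 6, column 1; remove 8 from row 6 of P and reverse-bump: 8 enters row 5 and ejects 6; 6 enters row 4 and ejects 5; 5 enters row 3 and ejects 4; 4 enters row 2 and ejects 3; 3 enters row 1 and ejects 2. So w(6) = 2. P is now [[3], [4], [5], [6], [8]].
Step i=5: Q has 5 at row 5, column 1; remove 8 from row 5 of P and reverse-bump: 8 enters row 4 and ejects 6; 6 enters row 3 and ejects 5; 5 enters row 2 and ejects 4; 4 enters row 1 and ejects 3. So w(5) = 3. P is now [[4], [5], [6], [8]].
Step i=4: Q has 4 at row 4, column 1; remove 8 from row 4 of P and reverse-bump: 8 enters row 3 and ejects 6; 6 enters row 2 and ejects 5; 5 enters row 1 and ejects 4. So w(4) = 4. P is now [[5], [6], [8]].
Step i=3: Q has 3 at row 3, column 1; remove 8 from row 3 of P and reverse-bump: 8 enters row 2 and ejects 6; 6 enters row 1 and ejects 5. So w(3) = 5. P is now [[6], [8]].
Step i=2: Q has 2 at row 2, column 1; remove 8 from row 2 of P and reverse-bump: 8 enters row 1 and ejects 6. So w(2) = 6. P is now [[8]].
Step i=1: Q has 1 at row 1, column 1; remove that cell from P, ejecting 8. So w(1) = 8. P is now [].

So w = 8 6 5 4 3 2 7 1.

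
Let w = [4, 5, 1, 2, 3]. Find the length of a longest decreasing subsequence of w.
2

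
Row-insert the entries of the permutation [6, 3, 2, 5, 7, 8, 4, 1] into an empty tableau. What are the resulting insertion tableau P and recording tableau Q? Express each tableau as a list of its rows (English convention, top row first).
P = [[1, 4, 7, 8], [2, 5], [3], [6]], Q = [[1, 4, 5, 6], [2, 7], [3], [8]]

Insert each entry of the permutation into P by Schensted row insertion, recording in Q the position of each new cell.

Insert 6: appended to row 1. P = [[6]], Q = [[1]].
Insert 3: 3 bumps 6 from row 1; 6 starts row 2. P = [[3], [6]], Q = [[1], [2]].
Insert 2: 2 bumps 3 from row 1; 3 bumps 6 from row 2; 6 starts row 3. P = [[2], [3], [6]], Q = [[1], [2], [3]].
Insert 5: appended to row 1. P = [[2, 5], [3], [6]], Q = [[1, 4], [2], [3]].
Insert 7: appended to row 1. P = [[2, 5, 7], [3], [6]], Q = [[1, 4, 5], [2], [3]].
Insert 8: appended to row 1. P = [[2, 5, 7, 8], [3], [6]], Q = [[1, 4, 5, 6], [2], [3]].
Insert 4: 4 bumps 5 from row 1; 5 appends to row 2. P = [[2, 4, 7, 8], [3, 5], [6]], Q = [[1, 4, 5, 6], [2, 7], [3]].
Insert 1: 1 bumps 2 from row 1; 2 bumps 3 from row 2; 3 bumps 6 from row 3; 6 starts row 4. P = [[1, 4, 7, 8], [2, 5], [3], [6]], Q = [[1, 4, 5, 6], [2, 7], [3], [8]].

So P = [[1, 4, 7, 8], [2, 5], [3], [6]], Q = [[1, 4, 5, 6], [2, 7], [3], [8]].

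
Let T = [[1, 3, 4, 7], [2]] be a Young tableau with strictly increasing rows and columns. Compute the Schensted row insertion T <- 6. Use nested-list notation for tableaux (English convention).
In row 1, 6 replaces 7 (the leftmost entry greater than 6); 7 is bumped to row 2. 7 is appended to row 2. The new tableau is [[1, 3, 4, 6], [2, 7]].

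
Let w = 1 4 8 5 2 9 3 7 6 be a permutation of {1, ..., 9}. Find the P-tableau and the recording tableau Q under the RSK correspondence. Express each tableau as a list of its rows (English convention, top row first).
P = [[1, 2, 3, 6], [4, 5, 7], [8, 9]], Q = [[1, 2, 3, 6], [4, 7, 8], [5, 9]]

Insert each entry of the permutation into P by Schensted row insertion, recording in Q the position of each new cell.

Insert 1: appended to row 1. P = [[1]], Q = [[1]].
Insert 4: appended to row 1. P = [[1, 4]], Q = [[1, 2]].
Insert 8: appended to row 1. P = [[1, 4, 8]], Q = [[1, 2, 3]].
Insert 5: 5 bumps 8 from row 1; 8 starts row 2. P = [[1, 4, 5], [8]], Q = [[1, 2, 3], [4]].
Insert 2: 2 bumps 4 from row 1; 4 bumps 8 from row 2; 8 starts row 3. P = [[1, 2, 5], [4], [8]], Q = [[1, 2, 3], [4], [5]].
Insert 9: appended to row 1. P = [[1, 2, 5, 9], [4], [8]], Q = [[1, 2, 3, 6], [4], [5]].
Insert 3: 3 bumps 5 from row 1; 5 appends to row 2. P = [[1, 2, 3, 9], [4, 5], [8]], Q = [[1, 2, 3, 6], [4, 7], [5]].
Insert 7: 7 bumps 9 from row 1; 9 appends to row 2. P = [[1, 2, 3, 7], [4, 5, 9], [8]], Q = [[1, 2, 3, 6], [4, 7, 8], [5]].
Insert 6: 6 bumps 7 from row 1; 7 bumps 9 from row 2; 9 appends to row 3. P = [[1, 2, 3, 6], [4, 5, 7], [8, 9]], Q = [[1, 2, 3, 6], [4, 7, 8], [5, 9]].

So P = [[1, 2, 3, 6], [4, 5, 7], [8, 9]], Q = [[1, 2, 3, 6], [4, 7, 8], [5, 9]].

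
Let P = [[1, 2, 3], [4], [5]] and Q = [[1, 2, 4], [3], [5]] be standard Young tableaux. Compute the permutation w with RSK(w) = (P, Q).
1 5 2 4 3

Reverse the RSK construction: for i from n down to 1, find the cell of Q containing i, remove the entry at that cell from P, and reverse-bump it up through P; the value ejected from row 1 is w(i).

Step i=5: Q has 5 at row 3, column 1; remove 5 from row 3 of P and reverse-bump: 5 enters row 2 and ejects 4; 4 enters row 1 and ejects 3. So w(5) = 3. P is now [[1, 2, 4], [5]].
Step i=4: Q has 4 at row 1, column 3; remove that cell from P, ejecting 4. So w(4) = 4. P is now [[1, 2], [5]].
Step i=3: Q has 3 at row 2, column 1; remove 5 from row 2 of P and reverse-bump: 5 enters row 1 and ejects 2. So w(3) = 2. P is now [[1, 5]].
Step i=2: Q has 2 at row 1, column 2; remove that cell from P, ejecting 5. So w(2) = 5. P is now [[1]].
Step i=1: Q has 1 at row 1, column 1; remove that cell from P, ejecting 1. So w(1) = 1. P is now [].

So w = 1 5 2 4 3.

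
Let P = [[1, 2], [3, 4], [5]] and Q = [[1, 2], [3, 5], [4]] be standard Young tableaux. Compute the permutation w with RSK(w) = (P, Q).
3 5 4 1 2

Reverse RSK: for i = n, n-1, ..., 1, locate i in Q, remove the corresponding corner cell from P, and reverse-bump its entry up through P; the value ejected from row 1 is w(i).

So w = 3 5 4 1 2.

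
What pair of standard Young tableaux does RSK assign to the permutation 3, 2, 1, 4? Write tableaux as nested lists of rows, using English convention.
Insert each entry of the permutation into P by Schensted row insertion, recording in Q the position of each new cell.

Insert 3: appended to row 1. P = [[3]].
Insert 2: 2 bumps 3 from row 1; 3 starts row 2. P = [[2], [3]].
Insert 1: 1 bumps 2 from row 1; 2 bumps 3 from row 2; 3 starts row 3. P = [[1], [2], [3]].
Insert 4: appended to row 1. P = [[1, 4], [2], [3]].

So P = [[1, 4], [2], [3]], Q = [[1, 4], [2], [3]].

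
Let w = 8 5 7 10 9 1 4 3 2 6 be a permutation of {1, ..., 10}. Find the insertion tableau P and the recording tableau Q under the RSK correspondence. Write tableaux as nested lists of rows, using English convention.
Insert each entry of the permutation into P by Schensted row insertion, recording in Q the position of each new cell.

Insert 8: appended to row 1. P = [[8]].
Insert 5: 5 bumps 8 from row 1; 8 starts row 2. P = [[5], [8]].
Insert 7: appended to row 1. P = [[5, 7], [8]].
Insert 10: appended to row 1. P = [[5, 7, 10], [8]].
Insert 9: 9 bumps 10 from row 1; 10 appends to row 2. P = [[5, 7, 9], [8, 10]].
Insert 1: 1 bumps 5 from row 1; 5 bumps 8 from row 2; 8 starts row 3. P = [[1, 7, 9], [5, 10], [8]].
Insert 4: 4 bumps 7 from row 1; 7 bumps 10 from row 2; 10 appends to row 3. P = [[1, 4, 9], [5, 7], [8, 10]].
Insert 3: 3 bumps 4 from row 1; 4 bumps 5 from row 2; 5 bumps 8 from row 3; 8 starts row 4. P = [[1, 3, 9], [4, 7], [5, 10], [8]].
Insert 2: 2 bumps 3 from row 1; 3 bumps 4 from row 2; 4 bumps 5 from row 3; 5 bumps 8 from row 4; 8 starts row 5. P = [[1, 2, 9], [3, 7], [4, 10], [5], [8]].
Insert 6: 6 bumps 9 from row 1; 9 appends to row 2. P = [[1, 2, 6], [3, 7, 9], [4, 10], [5], [8]].

So P = [[1, 2, 6], [3, 7, 9], [4, 10], [5], [8]], Q = [[1, 3, 4], [2, 5, 10], [6, 7], [8], [9]].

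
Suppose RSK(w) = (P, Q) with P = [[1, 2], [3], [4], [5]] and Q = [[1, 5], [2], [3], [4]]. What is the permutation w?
Reverse the RSK construction: for i from n down to 1, find the cell of Q containing i, remove the entry at that cell from P, and reverse-bump it up through P; the value ejected from row 1 is w(i).

Step i=5: Q has 5 at row 1, column 2; remove that cell from P, ejecting 2. So w(5) = 2. P is now [[1], [3], [4], [5]].
Step i=4: Q has 4 at row 4, column 1; remove 5 from row 4 of P and reverse-bump: 5 enters row 3 and ejects 4; 4 enters row 2 and ejects 3; 3 enters row 1 and ejects 1. So w(4) = 1. P is now [[3], [4], [5]].
Step i=3: Q has 3 at row 3, column 1; remove 5 from row 3 of P and reverse-bump: 5 enters row 2 and ejects 4; 4 enters row 1 and ejects 3. So w(3) = 3. P is now [[4], [5]].
Step i=2: Q has 2 at row 2, column 1; remove 5 from row 2 of P and reverse-bump: 5 enters row 1 and ejects 4. So w(2) = 4. P is now [[5]].
Step i=1: Q has 1 at row 1, column 1; remove that cell from P, ejecting 5. So w(1) = 5. P is now [].

So w = 5 4 3 1 2.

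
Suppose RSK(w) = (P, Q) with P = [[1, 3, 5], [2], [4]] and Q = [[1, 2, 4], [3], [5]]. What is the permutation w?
2 4 3 5 1

Reverse the RSK construction: for i from n down to 1, find the cell of Q containing i, remove the entry at that cell from P, and reverse-bump it up through P; the value ejected from row 1 is w(i).

Step i=5: Q has 5 at row 3, column 1; remove 4 from row 3 of P and reverse-bump: 4 enters row 2 and ejects 2; 2 enters row 1 and ejects 1. So w(5) = 1. P is now [[2, 3, 5], [4]].
Step i=4: Q has 4 at row 1, column 3; remove that cell from P, ejecting 5. So w(4) = 5. P is now [[2, 3], [4]].
Step i=3: Q has 3 at row 2, column 1; remove 4 from row 2 of P and reverse-bump: 4 enters row 1 and ejects 3. So w(3) = 3. P is now [[2, 4]].
Step i=2: Q has 2 at row 1, column 2; remove that cell from P, ejecting 4. So w(2) = 4. P is now [[2]].
Step i=1: Q has 1 at row 1, column 1; remove that cell from P, ejecting 2. So w(1) = 2. P is now [].

So w = 2 4 3 5 1.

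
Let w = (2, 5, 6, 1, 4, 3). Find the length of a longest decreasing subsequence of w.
3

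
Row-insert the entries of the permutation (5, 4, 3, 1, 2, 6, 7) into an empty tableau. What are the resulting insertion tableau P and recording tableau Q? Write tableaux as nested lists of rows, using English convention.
P = [[1, 2, 6, 7], [3], [4], [5]], Q = [[1, 5, 6, 7], [2], [3], [4]]

Insert each entry of the permutation into P by Schensted row insertion, recording in Q the position of each new cell.

Insert 5: appended to row 1. P = [[5]].
Insert 4: 4 bumps 5 from row 1; 5 starts row 2. P = [[4], [5]].
Insert 3: 3 bumps 4 from row 1; 4 bumps 5 from row 2; 5 starts row 3. P = [[3], [4], [5]].
Insert 1: 1 bumps 3 from row 1; 3 bumps 4 from row 2; 4 bumps 5 from row 3; 5 starts row 4. P = [[1], [3], [4], [5]].
Insert 2: appended to row 1. P = [[1, 2], [3], [4], [5]].
Insert 6: appended to row 1. P = [[1, 2, 6], [3], [4], [5]].
Insert 7: appended to row 1. P = [[1, 2, 6, 7], [3], [4], [5]].

So P = [[1, 2, 6, 7], [3], [4], [5]], Q = [[1, 5, 6, 7], [2], [3], [4]].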